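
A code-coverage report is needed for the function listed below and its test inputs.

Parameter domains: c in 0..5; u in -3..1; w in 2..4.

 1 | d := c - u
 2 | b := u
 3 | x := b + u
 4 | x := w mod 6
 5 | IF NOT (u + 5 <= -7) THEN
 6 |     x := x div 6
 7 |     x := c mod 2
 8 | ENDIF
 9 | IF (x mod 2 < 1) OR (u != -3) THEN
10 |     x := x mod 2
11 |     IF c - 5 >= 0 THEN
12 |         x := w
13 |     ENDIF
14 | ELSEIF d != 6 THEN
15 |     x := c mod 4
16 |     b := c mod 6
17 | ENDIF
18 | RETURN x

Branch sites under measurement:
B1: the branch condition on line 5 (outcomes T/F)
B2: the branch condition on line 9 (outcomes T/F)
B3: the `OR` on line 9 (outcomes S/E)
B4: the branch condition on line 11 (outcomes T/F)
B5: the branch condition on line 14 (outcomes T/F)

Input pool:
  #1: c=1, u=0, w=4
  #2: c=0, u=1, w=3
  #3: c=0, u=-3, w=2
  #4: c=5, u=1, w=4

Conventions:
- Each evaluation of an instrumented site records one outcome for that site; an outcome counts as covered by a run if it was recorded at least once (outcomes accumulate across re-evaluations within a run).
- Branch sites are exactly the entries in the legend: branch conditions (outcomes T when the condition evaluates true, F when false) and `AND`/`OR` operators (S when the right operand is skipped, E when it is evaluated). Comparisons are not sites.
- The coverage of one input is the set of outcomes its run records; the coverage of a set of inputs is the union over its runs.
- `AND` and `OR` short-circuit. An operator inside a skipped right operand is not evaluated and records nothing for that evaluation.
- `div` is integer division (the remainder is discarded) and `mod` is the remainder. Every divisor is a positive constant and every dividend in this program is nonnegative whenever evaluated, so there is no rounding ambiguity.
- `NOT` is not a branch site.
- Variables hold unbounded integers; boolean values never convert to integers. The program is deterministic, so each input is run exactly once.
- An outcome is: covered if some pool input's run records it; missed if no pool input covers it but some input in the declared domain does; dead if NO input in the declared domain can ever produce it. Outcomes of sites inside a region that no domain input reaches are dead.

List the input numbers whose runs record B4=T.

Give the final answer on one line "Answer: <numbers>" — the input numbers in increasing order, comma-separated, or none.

input #1 (c=1, u=0, w=4): does not record B4=T
input #2 (c=0, u=1, w=3): does not record B4=T
input #3 (c=0, u=-3, w=2): does not record B4=T
input #4 (c=5, u=1, w=4): records B4=T

Answer: 4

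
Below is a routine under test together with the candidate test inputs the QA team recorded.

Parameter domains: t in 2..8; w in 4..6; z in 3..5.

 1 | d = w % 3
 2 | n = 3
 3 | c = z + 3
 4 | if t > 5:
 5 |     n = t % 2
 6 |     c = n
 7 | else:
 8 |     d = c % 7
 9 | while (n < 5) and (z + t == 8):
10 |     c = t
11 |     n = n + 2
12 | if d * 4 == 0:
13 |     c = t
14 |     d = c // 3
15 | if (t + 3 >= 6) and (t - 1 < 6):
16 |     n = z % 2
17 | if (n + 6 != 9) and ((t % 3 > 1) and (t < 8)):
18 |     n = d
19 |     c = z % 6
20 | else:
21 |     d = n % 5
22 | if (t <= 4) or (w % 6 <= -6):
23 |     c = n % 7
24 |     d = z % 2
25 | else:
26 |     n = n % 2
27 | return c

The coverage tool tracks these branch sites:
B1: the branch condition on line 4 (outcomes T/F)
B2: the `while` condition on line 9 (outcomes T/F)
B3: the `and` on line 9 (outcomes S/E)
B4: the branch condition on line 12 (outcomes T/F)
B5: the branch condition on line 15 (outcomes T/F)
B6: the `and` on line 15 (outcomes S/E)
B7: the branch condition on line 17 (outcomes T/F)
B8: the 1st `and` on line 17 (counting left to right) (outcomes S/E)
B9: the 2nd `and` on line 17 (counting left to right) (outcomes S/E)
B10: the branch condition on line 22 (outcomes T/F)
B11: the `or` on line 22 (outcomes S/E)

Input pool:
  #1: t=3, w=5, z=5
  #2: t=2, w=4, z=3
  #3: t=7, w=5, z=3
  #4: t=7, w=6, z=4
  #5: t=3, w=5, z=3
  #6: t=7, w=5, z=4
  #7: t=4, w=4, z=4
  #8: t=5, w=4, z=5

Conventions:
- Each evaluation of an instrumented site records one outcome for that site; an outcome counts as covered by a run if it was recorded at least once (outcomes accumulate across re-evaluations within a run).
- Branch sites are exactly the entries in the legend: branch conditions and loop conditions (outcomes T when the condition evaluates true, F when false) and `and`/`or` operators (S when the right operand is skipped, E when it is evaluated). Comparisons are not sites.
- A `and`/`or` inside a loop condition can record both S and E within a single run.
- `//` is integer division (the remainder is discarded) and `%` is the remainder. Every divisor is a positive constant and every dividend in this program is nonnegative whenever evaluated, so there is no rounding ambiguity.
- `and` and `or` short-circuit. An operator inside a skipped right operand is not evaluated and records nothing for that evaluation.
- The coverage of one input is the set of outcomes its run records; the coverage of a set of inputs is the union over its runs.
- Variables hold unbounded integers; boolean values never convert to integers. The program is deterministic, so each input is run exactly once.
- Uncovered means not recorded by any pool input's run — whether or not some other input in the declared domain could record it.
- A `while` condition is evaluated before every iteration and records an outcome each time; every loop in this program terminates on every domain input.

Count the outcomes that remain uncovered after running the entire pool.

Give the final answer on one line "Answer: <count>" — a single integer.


test 1 (t=3, w=5, z=5) fires B1->F, B3->E, B2->T, B3->S, B2->F, B4->F, B6->E, B5->T, B8->E, B9->S, B7->F, B11->S, B10->T; hits B1=F, B2=T, B2=F, B3=S, B3=E, B4=F, B5=T, B6=E, B7=F, B8=E, B9=S, B10=T, B11=S
test 2 (t=2, w=4, z=3) fires B1->F, B3->E, B2->F, B4->F, B6->S, B5->F, B8->S, B7->F, B11->S, B10->T; hits B1=F, B2=F, B3=E, B4=F, B5=F, B6=S, B7=F, B8=S, B10=T, B11=S
test 3 (t=7, w=5, z=3) fires B1->T, B3->E, B2->F, B4->F, B6->E, B5->F, B8->E, B9->S, B7->F, B11->E, B10->F; hits B1=T, B2=F, B3=E, B4=F, B5=F, B6=E, B7=F, B8=E, B9=S, B10=F, B11=E
test 4 (t=7, w=6, z=4) fires B1->T, B3->E, B2->F, B4->T, B6->E, B5->F, B8->E, B9->S, B7->F, B11->E, B10->F; hits B1=T, B2=F, B3=E, B4=T, B5=F, B6=E, B7=F, B8=E, B9=S, B10=F, B11=E
test 5 (t=3, w=5, z=3) fires B1->F, B3->E, B2->F, B4->F, B6->E, B5->T, B8->E, B9->S, B7->F, B11->S, B10->T; hits B1=F, B2=F, B3=E, B4=F, B5=T, B6=E, B7=F, B8=E, B9=S, B10=T, B11=S
test 6 (t=7, w=5, z=4) fires B1->T, B3->E, B2->F, B4->F, B6->E, B5->F, B8->E, B9->S, B7->F, B11->E, B10->F; hits B1=T, B2=F, B3=E, B4=F, B5=F, B6=E, B7=F, B8=E, B9=S, B10=F, B11=E
test 7 (t=4, w=4, z=4) fires B1->F, B3->E, B2->T, B3->S, B2->F, B4->T, B6->E, B5->T, B8->E, B9->S, B7->F, B11->S, B10->T; hits B1=F, B2=T, B2=F, B3=S, B3=E, B4=T, B5=T, B6=E, B7=F, B8=E, B9=S, B10=T, B11=S
test 8 (t=5, w=4, z=5) fires B1->F, B3->E, B2->F, B4->F, B6->E, B5->T, B8->E, B9->E, B7->T, B11->E, B10->F; hits B1=F, B2=F, B3=E, B4=F, B5=T, B6=E, B7=T, B8=E, B9=E, B10=F, B11=E
union over the pool: B1=T, B1=F, B2=T, B2=F, B3=S, B3=E, B4=T, B4=F, B5=T, B5=F, B6=S, B6=E, B7=T, B7=F, B8=S, B8=E, B9=S, B9=E, B10=T, B10=F, B11=S, B11=E
uncovered (0 of 22): none
Answer: 0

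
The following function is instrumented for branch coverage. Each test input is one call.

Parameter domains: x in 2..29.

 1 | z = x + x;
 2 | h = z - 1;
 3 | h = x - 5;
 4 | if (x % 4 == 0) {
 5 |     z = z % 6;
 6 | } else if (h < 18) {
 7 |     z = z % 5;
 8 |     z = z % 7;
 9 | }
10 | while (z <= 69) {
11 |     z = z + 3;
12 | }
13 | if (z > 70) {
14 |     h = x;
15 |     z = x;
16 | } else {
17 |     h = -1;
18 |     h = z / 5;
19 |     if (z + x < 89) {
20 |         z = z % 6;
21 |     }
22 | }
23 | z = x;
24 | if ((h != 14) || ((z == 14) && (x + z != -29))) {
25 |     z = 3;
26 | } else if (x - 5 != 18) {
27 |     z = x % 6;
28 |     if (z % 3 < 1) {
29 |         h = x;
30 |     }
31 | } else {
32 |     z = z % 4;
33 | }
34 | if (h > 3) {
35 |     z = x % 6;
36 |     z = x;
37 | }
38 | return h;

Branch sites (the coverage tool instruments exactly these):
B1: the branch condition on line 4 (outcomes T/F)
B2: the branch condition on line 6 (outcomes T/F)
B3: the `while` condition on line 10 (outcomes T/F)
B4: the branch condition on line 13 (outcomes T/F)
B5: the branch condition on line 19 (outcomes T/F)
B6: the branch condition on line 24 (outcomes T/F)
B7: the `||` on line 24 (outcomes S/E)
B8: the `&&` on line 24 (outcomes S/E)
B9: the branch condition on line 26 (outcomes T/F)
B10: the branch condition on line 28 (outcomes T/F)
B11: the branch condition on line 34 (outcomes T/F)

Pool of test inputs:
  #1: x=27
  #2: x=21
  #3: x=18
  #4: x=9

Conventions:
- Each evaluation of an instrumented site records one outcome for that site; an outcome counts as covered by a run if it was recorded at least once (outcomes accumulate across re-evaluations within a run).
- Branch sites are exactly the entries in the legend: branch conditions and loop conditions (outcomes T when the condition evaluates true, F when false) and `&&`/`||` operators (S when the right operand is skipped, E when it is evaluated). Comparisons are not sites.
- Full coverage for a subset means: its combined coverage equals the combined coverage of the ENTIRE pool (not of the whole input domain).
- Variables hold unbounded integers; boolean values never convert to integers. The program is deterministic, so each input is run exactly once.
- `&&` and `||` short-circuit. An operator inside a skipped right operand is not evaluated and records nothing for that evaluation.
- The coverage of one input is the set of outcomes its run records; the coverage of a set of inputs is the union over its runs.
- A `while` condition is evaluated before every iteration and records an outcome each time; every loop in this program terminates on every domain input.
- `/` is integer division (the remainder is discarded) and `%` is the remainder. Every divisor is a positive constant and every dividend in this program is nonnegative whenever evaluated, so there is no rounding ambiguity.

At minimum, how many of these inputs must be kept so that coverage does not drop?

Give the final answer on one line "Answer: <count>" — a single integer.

input #1, x=27: events B1->F, B2->F, B3->T, B3->T, B3->T, B3->T, B3->T, B3->T, B3->F, B4->T, B7->S, B6->T, B11->T; outcomes B1=F, B2=F, B3=T, B3=F, B4=T, B6=T, B7=S, B11=T
input #2, x=21: events B1->F, B2->T, B3->T, B3->T, B3->T, B3->T, B3->T, B3->T, B3->T, B3->T, B3->T, B3->T, B3->T, B3->T, ...; outcomes B1=F, B2=T, B3=T, B3=F, B4=T, B6=T, B7=S, B11=T
input #3, x=18: events B1->F, B2->T, B3->T, B3->T, B3->T, B3->T, B3->T, B3->T, B3->T, B3->T, B3->T, B3->T, B3->T, B3->T, ...; outcomes B1=F, B2=T, B3=T, B3=F, B4=F, B5=T, B6=F, B7=E, B8=S, B9=T, B10=T, B11=T
input #4, x=9: events B1->F, B2->T, B3->T, B3->T, B3->T, B3->T, B3->T, B3->T, B3->T, B3->T, B3->T, B3->T, B3->T, B3->T, ...; outcomes B1=F, B2=T, B3=T, B3=F, B4=T, B6=T, B7=S, B11=T
together the pool reaches 16 outcomes: B1=F, B2=T, B2=F, B3=T, B3=F, B4=T, B4=F, B5=T, B6=T, B6=F, B7=S, B7=E, B8=S, B9=T, B10=T, B11=T
every size-1 subset falls short of the 16 outcomes (best: 12/16)
the canonical winner is {1, 3}: size 2, full 16-outcome coverage, earliest index list among size-2 covers

Answer: 2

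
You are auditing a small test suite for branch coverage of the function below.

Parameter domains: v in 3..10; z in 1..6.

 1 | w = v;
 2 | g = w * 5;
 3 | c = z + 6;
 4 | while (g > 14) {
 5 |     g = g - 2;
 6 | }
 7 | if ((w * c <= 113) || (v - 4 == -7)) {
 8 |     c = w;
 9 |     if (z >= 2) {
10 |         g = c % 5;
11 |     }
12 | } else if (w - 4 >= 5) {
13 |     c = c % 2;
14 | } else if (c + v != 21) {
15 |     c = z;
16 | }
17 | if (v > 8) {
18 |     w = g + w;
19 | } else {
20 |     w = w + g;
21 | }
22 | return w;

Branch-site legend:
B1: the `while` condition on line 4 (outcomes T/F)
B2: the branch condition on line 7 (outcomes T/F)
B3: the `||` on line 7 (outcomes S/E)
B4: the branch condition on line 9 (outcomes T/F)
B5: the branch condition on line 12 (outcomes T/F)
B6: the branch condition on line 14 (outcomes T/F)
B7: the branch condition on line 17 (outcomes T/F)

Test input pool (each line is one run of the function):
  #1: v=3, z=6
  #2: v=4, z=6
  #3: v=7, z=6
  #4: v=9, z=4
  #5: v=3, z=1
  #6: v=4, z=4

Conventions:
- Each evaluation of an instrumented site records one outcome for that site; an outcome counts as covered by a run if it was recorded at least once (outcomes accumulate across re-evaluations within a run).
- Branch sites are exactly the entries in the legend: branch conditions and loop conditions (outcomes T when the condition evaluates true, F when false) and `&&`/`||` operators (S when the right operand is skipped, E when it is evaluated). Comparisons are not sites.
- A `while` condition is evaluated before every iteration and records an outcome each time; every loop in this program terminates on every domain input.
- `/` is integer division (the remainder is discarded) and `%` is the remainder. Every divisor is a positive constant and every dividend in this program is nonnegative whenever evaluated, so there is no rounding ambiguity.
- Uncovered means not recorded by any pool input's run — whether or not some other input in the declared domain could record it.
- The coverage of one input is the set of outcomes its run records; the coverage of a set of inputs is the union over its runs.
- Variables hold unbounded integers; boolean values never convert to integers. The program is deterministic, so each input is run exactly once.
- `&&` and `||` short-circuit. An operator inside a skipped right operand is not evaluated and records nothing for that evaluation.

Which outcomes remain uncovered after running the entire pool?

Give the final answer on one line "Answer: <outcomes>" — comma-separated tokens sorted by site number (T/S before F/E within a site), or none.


run #1 (v=3, z=6) runs B1->T, B1->F, B3->S, B2->T, B4->T, B7->F; records B1=T, B1=F, B2=T, B3=S, B4=T, B7=F
run #2 (v=4, z=6) runs B1->T, B1->T, B1->T, B1->F, B3->S, B2->T, B4->T, B7->F; records B1=T, B1=F, B2=T, B3=S, B4=T, B7=F
run #3 (v=7, z=6) runs B1->T, B1->T, B1->T, B1->T, B1->T, B1->T, B1->T, B1->T, B1->T, B1->T, B1->T, B1->F, B3->S, B2->T, ...; records B1=T, B1=F, B2=T, B3=S, B4=T, B7=F
run #4 (v=9, z=4) runs B1->T, B1->T, B1->T, B1->T, B1->T, B1->T, B1->T, B1->T, B1->T, B1->T, B1->T, B1->T, B1->T, B1->T, ...; records B1=T, B1=F, B2=T, B3=S, B4=T, B7=T
run #5 (v=3, z=1) runs B1->T, B1->F, B3->S, B2->T, B4->F, B7->F; records B1=T, B1=F, B2=T, B3=S, B4=F, B7=F
run #6 (v=4, z=4) runs B1->T, B1->T, B1->T, B1->F, B3->S, B2->T, B4->T, B7->F; records B1=T, B1=F, B2=T, B3=S, B4=T, B7=F
union over the pool: B1=T, B1=F, B2=T, B3=S, B4=T, B4=F, B7=T, B7=F
uncovered (6 of 14): B2=F, B3=E, B5=T, B5=F, B6=T, B6=F
Answer: B2=F, B3=E, B5=T, B5=F, B6=T, B6=F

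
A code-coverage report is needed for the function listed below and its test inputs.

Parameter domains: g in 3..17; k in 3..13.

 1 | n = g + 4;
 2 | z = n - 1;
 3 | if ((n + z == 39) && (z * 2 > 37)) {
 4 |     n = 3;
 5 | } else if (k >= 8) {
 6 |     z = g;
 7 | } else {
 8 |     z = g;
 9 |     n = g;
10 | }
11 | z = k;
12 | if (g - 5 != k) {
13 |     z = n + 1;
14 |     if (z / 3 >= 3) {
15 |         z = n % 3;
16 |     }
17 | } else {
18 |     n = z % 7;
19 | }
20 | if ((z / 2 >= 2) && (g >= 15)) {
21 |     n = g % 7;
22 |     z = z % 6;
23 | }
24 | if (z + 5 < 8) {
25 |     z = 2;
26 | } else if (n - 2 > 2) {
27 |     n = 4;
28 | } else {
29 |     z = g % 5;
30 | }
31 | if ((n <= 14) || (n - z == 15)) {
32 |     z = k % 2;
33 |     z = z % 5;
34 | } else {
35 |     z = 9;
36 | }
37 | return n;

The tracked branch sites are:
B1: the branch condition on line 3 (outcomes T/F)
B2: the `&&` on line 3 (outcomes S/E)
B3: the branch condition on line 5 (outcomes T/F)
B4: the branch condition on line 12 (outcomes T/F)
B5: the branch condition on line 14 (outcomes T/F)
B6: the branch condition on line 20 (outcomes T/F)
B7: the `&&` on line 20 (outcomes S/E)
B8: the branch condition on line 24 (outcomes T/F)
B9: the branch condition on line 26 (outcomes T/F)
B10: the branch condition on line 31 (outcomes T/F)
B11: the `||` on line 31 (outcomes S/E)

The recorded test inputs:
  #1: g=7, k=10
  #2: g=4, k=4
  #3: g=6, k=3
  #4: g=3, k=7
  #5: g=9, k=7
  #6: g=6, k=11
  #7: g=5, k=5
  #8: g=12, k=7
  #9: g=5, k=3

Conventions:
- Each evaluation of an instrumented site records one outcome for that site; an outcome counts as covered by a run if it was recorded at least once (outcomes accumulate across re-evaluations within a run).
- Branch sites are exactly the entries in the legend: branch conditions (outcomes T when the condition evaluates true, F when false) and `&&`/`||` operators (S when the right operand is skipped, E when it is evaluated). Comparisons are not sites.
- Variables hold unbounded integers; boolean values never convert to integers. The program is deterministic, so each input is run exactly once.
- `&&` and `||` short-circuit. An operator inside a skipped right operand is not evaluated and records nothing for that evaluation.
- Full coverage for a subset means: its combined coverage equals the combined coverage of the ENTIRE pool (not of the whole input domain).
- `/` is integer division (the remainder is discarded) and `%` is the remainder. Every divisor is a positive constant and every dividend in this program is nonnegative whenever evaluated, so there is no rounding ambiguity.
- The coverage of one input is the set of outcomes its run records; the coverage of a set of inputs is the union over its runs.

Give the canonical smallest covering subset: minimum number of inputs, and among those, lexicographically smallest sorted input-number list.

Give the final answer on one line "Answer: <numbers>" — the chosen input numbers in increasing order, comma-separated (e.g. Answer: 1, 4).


input #1 (g=7, k=10): events B2->S, B1->F, B3->T, B4->T, B5->T, B7->S, B6->F, B8->T, B11->S, B10->T; covers B1=F, B2=S, B3=T, B4=T, B5=T, B6=F, B7=S, B8=T, B10=T, B11=S
input #2 (g=4, k=4): events B2->S, B1->F, B3->F, B4->T, B5->F, B7->E, B6->F, B8->F, B9->F, B11->S, B10->T; covers B1=F, B2=S, B3=F, B4=T, B5=F, B6=F, B7=E, B8=F, B9=F, B10=T, B11=S
input #3 (g=6, k=3): events B2->S, B1->F, B3->F, B4->T, B5->F, B7->E, B6->F, B8->F, B9->T, B11->S, B10->T; covers B1=F, B2=S, B3=F, B4=T, B5=F, B6=F, B7=E, B8=F, B9=T, B10=T, B11=S
input #4 (g=3, k=7): events B2->S, B1->F, B3->F, B4->T, B5->F, B7->E, B6->F, B8->F, B9->F, B11->S, B10->T; covers B1=F, B2=S, B3=F, B4=T, B5=F, B6=F, B7=E, B8=F, B9=F, B10=T, B11=S
input #5 (g=9, k=7): events B2->S, B1->F, B3->F, B4->T, B5->T, B7->S, B6->F, B8->T, B11->S, B10->T; covers B1=F, B2=S, B3=F, B4=T, B5=T, B6=F, B7=S, B8=T, B10=T, B11=S
input #6 (g=6, k=11): events B2->S, B1->F, B3->T, B4->T, B5->T, B7->S, B6->F, B8->T, B11->S, B10->T; covers B1=F, B2=S, B3=T, B4=T, B5=T, B6=F, B7=S, B8=T, B10=T, B11=S
input #7 (g=5, k=5): events B2->S, B1->F, B3->F, B4->T, B5->F, B7->E, B6->F, B8->F, B9->T, B11->S, B10->T; covers B1=F, B2=S, B3=F, B4=T, B5=F, B6=F, B7=E, B8=F, B9=T, B10=T, B11=S
input #8 (g=12, k=7): events B2->S, B1->F, B3->F, B4->F, B7->E, B6->F, B8->F, B9->F, B11->S, B10->T; covers B1=F, B2=S, B3=F, B4=F, B6=F, B7=E, B8=F, B9=F, B10=T, B11=S
input #9 (g=5, k=3): events B2->S, B1->F, B3->F, B4->T, B5->F, B7->E, B6->F, B8->F, B9->T, B11->S, B10->T; covers B1=F, B2=S, B3=F, B4=T, B5=F, B6=F, B7=E, B8=F, B9=T, B10=T, B11=S
union over all inputs: B1=F, B2=S, B3=T, B3=F, B4=T, B4=F, B5=T, B5=F, B6=F, B7=S, B7=E, B8=T, B8=F, B9=T, B9=F, B10=T, B11=S (17 outcomes)
every size-1 subset falls short of the 17 outcomes (best: 11/17)
every size-2 subset falls short of the 17 outcomes (best: 15/17)
size 3: inputs {1, 3, 8} cover all 17 outcomes, and no lexicographically smaller subset of this size does
Answer: 1, 3, 8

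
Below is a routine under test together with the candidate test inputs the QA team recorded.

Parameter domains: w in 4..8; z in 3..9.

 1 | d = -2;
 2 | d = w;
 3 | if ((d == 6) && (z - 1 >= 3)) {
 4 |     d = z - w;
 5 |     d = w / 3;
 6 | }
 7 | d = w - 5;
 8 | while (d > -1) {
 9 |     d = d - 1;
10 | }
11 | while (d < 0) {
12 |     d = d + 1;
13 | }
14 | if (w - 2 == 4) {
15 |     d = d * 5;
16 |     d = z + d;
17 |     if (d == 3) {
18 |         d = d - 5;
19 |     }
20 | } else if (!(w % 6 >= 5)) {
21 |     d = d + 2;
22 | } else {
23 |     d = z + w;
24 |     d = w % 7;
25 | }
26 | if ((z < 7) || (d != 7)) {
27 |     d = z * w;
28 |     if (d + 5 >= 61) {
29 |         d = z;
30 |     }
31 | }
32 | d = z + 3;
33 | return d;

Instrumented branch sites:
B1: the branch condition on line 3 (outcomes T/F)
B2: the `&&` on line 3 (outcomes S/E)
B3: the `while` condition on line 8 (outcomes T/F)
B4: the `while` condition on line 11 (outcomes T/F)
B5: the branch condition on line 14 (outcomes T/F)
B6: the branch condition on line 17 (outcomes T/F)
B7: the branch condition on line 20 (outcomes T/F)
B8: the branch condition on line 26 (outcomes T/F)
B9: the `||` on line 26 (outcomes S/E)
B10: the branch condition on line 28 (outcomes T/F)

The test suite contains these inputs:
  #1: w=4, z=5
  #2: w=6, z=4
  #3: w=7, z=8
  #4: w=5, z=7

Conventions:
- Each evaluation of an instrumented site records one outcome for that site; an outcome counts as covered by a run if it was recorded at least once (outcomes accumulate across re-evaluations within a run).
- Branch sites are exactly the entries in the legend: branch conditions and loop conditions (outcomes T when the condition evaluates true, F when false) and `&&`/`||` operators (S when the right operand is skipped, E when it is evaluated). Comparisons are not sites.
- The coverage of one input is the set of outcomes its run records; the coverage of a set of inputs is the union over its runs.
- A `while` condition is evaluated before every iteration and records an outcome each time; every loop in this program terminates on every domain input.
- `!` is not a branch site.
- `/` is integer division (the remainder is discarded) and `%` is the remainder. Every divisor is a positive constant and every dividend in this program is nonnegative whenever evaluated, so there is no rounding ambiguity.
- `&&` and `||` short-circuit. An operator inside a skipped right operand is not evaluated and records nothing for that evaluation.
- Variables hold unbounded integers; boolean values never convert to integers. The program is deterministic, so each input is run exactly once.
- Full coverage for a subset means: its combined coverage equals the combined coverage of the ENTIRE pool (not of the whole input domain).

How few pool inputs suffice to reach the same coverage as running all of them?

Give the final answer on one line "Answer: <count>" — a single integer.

#1 (w=4, z=5) -> B2->S, B1->F, B3->F, B4->T, B4->F, B5->F, B7->T, B9->S, B8->T, B10->F; covered: B1=F, B2=S, B3=F, B4=T, B4=F, B5=F, B7=T, B8=T, B9=S, B10=F
#2 (w=6, z=4) -> B2->E, B1->T, B3->T, B3->T, B3->F, B4->T, B4->F, B5->T, B6->F, B9->S, B8->T, B10->F; covered: B1=T, B2=E, B3=T, B3=F, B4=T, B4=F, B5=T, B6=F, B8=T, B9=S, B10=F
#3 (w=7, z=8) -> B2->S, B1->F, B3->T, B3->T, B3->T, B3->F, B4->T, B4->F, B5->F, B7->T, B9->E, B8->T, B10->T; covered: B1=F, B2=S, B3=T, B3=F, B4=T, B4=F, B5=F, B7=T, B8=T, B9=E, B10=T
#4 (w=5, z=7) -> B2->S, B1->F, B3->T, B3->F, B4->T, B4->F, B5->F, B7->F, B9->E, B8->T, B10->F; covered: B1=F, B2=S, B3=T, B3=F, B4=T, B4=F, B5=F, B7=F, B8=T, B9=E, B10=F
together the pool reaches 18 outcomes: B1=T, B1=F, B2=S, B2=E, B3=T, B3=F, B4=T, B4=F, B5=T, B5=F, B6=F, B7=T, B7=F, B8=T, B9=S, B9=E, B10=T, B10=F
every size-1 subset falls short of the 18 outcomes (best: 11/18)
every size-2 subset falls short of the 18 outcomes (best: 17/18)
inputs {2, 3, 4} (size 3) cover everything; no size-3 subset with a lexicographically smaller index list covers all 18

Answer: 3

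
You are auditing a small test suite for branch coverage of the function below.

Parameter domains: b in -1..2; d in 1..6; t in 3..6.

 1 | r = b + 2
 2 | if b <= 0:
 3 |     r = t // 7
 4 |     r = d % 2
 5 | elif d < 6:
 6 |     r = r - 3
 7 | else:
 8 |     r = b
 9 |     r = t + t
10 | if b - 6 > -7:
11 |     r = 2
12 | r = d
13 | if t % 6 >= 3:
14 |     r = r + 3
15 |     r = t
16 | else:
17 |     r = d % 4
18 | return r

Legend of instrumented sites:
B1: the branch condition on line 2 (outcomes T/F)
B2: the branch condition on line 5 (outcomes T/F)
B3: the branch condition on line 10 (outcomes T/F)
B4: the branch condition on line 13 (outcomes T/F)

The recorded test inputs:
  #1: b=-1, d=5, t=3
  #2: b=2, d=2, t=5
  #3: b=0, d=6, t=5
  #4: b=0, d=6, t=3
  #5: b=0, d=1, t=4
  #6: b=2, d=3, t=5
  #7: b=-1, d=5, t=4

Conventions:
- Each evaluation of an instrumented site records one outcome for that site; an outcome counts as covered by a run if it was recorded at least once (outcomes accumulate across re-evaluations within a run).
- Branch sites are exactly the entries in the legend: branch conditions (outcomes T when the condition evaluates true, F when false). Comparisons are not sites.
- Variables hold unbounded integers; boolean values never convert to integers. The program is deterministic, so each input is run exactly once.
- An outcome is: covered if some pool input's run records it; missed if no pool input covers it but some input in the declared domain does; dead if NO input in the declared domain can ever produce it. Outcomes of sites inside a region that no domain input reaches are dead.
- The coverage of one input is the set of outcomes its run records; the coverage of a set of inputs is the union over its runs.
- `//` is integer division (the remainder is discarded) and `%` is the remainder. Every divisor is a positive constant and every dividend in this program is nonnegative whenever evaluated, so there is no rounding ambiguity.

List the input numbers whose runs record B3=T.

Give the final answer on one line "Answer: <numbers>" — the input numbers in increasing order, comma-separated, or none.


input #1 (b=-1, d=5, t=3): does not produce B3=T
input #2 (b=2, d=2, t=5): produces B3=T
input #3 (b=0, d=6, t=5): produces B3=T
input #4 (b=0, d=6, t=3): produces B3=T
input #5 (b=0, d=1, t=4): produces B3=T
input #6 (b=2, d=3, t=5): produces B3=T
input #7 (b=-1, d=5, t=4): does not produce B3=T
Answer: 2, 3, 4, 5, 6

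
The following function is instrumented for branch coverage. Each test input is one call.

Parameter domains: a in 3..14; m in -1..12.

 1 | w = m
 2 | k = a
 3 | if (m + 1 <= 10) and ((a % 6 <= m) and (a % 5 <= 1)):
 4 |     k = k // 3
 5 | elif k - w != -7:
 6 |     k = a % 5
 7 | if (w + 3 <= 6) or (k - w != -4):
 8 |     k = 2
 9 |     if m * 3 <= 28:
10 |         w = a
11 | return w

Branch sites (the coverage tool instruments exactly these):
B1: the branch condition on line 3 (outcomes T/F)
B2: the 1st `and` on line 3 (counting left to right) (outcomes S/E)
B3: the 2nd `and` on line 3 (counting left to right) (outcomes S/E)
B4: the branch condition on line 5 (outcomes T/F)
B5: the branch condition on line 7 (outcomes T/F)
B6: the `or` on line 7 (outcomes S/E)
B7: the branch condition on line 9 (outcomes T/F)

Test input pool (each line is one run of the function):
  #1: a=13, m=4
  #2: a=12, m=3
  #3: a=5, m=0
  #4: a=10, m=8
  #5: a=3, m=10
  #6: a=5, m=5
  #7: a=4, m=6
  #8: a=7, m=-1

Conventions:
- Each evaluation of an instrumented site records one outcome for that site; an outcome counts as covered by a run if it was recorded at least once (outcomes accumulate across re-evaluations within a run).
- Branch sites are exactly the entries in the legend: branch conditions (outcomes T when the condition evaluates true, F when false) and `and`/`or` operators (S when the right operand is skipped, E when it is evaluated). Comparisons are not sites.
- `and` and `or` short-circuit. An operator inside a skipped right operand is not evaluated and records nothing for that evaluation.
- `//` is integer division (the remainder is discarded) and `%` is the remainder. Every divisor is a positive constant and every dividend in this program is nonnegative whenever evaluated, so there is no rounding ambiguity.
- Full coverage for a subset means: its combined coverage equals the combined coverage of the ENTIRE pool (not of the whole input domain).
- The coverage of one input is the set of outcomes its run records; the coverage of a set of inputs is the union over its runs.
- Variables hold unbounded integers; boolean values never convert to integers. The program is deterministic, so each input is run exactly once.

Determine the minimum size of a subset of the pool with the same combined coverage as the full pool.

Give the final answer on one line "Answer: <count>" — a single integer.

run #1 (a=13, m=4) runs B2->E, B3->E, B1->F, B4->T, B6->E, B5->T, B7->T; records B1=F, B2=E, B3=E, B4=T, B5=T, B6=E, B7=T
run #2 (a=12, m=3) runs B2->E, B3->E, B1->F, B4->T, B6->S, B5->T, B7->T; records B1=F, B2=E, B3=E, B4=T, B5=T, B6=S, B7=T
run #3 (a=5, m=0) runs B2->E, B3->S, B1->F, B4->T, B6->S, B5->T, B7->T; records B1=F, B2=E, B3=S, B4=T, B5=T, B6=S, B7=T
run #4 (a=10, m=8) runs B2->E, B3->E, B1->T, B6->E, B5->T, B7->T; records B1=T, B2=E, B3=E, B5=T, B6=E, B7=T
run #5 (a=3, m=10) runs B2->S, B1->F, B4->F, B6->E, B5->T, B7->F; records B1=F, B2=S, B4=F, B5=T, B6=E, B7=F
run #6 (a=5, m=5) runs B2->E, B3->E, B1->T, B6->E, B5->F; records B1=T, B2=E, B3=E, B5=F, B6=E
run #7 (a=4, m=6) runs B2->E, B3->E, B1->F, B4->T, B6->E, B5->T, B7->T; records B1=F, B2=E, B3=E, B4=T, B5=T, B6=E, B7=T
run #8 (a=7, m=-1) runs B2->E, B3->S, B1->F, B4->T, B6->S, B5->T, B7->T; records B1=F, B2=E, B3=S, B4=T, B5=T, B6=S, B7=T
the full pool covers 14 outcomes: B1=T, B1=F, B2=S, B2=E, B3=S, B3=E, B4=T, B4=F, B5=T, B5=F, B6=S, B6=E, B7=T, B7=F
every size-1 subset falls short of the 14 outcomes (best: 7/14)
every size-2 subset falls short of the 14 outcomes (best: 11/14)
size 3: inputs {3, 5, 6} cover all 14 outcomes, and no lexicographically smaller subset of this size does

Answer: 3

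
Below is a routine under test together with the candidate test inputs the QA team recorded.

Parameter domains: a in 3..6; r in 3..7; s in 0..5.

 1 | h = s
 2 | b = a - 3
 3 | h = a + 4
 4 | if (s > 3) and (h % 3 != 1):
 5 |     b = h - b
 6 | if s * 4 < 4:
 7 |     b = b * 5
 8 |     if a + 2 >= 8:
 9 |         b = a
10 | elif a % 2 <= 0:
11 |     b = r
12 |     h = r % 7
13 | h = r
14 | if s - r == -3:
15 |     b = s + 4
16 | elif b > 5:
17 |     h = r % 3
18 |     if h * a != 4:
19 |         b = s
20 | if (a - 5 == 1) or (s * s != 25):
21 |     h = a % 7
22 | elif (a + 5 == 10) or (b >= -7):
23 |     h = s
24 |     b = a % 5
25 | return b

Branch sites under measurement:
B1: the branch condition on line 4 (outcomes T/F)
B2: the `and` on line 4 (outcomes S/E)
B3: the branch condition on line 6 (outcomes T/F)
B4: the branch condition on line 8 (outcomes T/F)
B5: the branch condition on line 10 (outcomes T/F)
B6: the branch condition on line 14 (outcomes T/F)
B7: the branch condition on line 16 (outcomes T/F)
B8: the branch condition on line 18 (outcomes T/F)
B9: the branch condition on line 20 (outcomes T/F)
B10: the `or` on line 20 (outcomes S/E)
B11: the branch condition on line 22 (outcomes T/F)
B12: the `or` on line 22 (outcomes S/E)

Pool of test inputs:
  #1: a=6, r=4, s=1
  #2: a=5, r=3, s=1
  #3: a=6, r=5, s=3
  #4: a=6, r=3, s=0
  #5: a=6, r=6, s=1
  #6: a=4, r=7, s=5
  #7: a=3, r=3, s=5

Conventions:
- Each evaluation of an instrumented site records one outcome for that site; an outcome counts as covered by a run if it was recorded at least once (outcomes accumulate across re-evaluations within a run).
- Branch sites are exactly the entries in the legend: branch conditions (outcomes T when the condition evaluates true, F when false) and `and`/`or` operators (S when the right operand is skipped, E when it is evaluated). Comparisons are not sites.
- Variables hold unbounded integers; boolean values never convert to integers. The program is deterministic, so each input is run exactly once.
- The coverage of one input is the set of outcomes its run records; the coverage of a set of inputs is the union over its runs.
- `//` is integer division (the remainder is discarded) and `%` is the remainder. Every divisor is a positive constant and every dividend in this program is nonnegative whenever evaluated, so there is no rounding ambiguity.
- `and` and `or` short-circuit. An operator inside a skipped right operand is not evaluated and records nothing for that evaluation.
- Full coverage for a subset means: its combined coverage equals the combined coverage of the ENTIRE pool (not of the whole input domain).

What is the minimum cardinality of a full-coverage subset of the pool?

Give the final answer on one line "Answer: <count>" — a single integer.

#1 (a=6, r=4, s=1) -> covered: B1=F, B2=S, B3=F, B5=T, B6=T, B9=T, B10=S
#2 (a=5, r=3, s=1) -> covered: B1=F, B2=S, B3=F, B5=F, B6=F, B7=F, B9=T, B10=E
#3 (a=6, r=5, s=3) -> covered: B1=F, B2=S, B3=F, B5=T, B6=F, B7=F, B9=T, B10=S
#4 (a=6, r=3, s=0) -> covered: B1=F, B2=S, B3=T, B4=T, B6=T, B9=T, B10=S
#5 (a=6, r=6, s=1) -> covered: B1=F, B2=S, B3=F, B5=T, B6=F, B7=T, B8=T, B9=T, B10=S
#6 (a=4, r=7, s=5) -> covered: B1=T, B2=E, B3=F, B5=T, B6=F, B7=T, B8=F, B9=F, B10=E, B11=T, B12=E
#7 (a=3, r=3, s=5) -> covered: B1=F, B2=E, B3=F, B5=F, B6=F, B7=F, B9=F, B10=E, B11=T, B12=E
the full pool covers 21 outcomes: B1=T, B1=F, B2=S, B2=E, B3=T, B3=F, B4=T, B5=T, B5=F, B6=T, B6=F, B7=T, B7=F, B8=T, B8=F, B9=T, B9=F, B10=S, B10=E, B11=T, B12=E
every size-1 subset falls short of the 21 outcomes (best: 11/21)
every size-2 subset falls short of the 21 outcomes (best: 18/21)
every size-3 subset falls short of the 21 outcomes (best: 20/21)
inputs {2, 4, 5, 6} (size 4) cover everything; no size-4 subset with a lexicographically smaller index list covers all 21

Answer: 4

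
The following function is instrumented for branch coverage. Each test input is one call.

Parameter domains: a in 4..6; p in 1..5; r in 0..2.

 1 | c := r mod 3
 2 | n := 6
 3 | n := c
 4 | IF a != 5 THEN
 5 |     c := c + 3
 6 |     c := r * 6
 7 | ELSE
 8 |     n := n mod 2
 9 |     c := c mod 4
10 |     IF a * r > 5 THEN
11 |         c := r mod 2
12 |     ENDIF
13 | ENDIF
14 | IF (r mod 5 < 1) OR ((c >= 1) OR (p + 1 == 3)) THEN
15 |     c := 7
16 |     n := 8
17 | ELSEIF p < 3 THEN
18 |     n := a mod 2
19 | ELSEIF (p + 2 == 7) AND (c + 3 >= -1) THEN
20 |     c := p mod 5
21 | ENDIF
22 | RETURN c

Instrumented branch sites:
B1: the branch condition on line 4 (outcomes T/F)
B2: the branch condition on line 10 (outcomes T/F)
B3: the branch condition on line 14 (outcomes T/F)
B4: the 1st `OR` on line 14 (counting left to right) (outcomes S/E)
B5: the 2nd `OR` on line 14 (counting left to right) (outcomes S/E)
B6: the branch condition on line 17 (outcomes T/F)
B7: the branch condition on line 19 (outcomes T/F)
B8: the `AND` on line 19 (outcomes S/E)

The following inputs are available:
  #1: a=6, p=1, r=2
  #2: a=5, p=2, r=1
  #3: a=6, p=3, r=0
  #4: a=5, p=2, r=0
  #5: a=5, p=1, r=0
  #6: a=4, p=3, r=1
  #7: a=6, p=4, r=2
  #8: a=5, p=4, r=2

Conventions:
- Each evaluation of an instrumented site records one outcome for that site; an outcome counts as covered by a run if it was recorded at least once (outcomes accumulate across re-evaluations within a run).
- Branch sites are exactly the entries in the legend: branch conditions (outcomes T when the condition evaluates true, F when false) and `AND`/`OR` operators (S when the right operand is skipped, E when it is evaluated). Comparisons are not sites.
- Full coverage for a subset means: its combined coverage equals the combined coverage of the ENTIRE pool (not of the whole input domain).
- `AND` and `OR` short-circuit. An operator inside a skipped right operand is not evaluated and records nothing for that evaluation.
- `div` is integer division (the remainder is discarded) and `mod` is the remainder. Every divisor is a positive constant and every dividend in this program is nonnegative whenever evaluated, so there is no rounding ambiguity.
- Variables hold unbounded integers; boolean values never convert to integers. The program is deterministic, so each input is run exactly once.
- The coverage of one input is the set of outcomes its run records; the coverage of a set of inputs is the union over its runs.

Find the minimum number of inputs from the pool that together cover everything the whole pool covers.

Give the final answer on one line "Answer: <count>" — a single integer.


run #1 (a=6, p=1, r=2) records B1=T, B3=T, B4=E, B5=S
run #2 (a=5, p=2, r=1) records B1=F, B2=F, B3=T, B4=E, B5=S
run #3 (a=6, p=3, r=0) records B1=T, B3=T, B4=S
run #4 (a=5, p=2, r=0) records B1=F, B2=F, B3=T, B4=S
run #5 (a=5, p=1, r=0) records B1=F, B2=F, B3=T, B4=S
run #6 (a=4, p=3, r=1) records B1=T, B3=T, B4=E, B5=S
run #7 (a=6, p=4, r=2) records B1=T, B3=T, B4=E, B5=S
run #8 (a=5, p=4, r=2) records B1=F, B2=T, B3=F, B4=E, B5=E, B6=F, B7=F, B8=S
union over all inputs: B1=T, B1=F, B2=T, B2=F, B3=T, B3=F, B4=S, B4=E, B5=S, B5=E, B6=F, B7=F, B8=S (13 outcomes)
no size-1 subset reaches all 13 outcomes (best union: 8/13)
no size-2 subset reaches all 13 outcomes (best union: 11/13)
size 3: inputs {1, 4, 8} cover all 13 outcomes, and no lexicographically smaller subset of this size does
Answer: 3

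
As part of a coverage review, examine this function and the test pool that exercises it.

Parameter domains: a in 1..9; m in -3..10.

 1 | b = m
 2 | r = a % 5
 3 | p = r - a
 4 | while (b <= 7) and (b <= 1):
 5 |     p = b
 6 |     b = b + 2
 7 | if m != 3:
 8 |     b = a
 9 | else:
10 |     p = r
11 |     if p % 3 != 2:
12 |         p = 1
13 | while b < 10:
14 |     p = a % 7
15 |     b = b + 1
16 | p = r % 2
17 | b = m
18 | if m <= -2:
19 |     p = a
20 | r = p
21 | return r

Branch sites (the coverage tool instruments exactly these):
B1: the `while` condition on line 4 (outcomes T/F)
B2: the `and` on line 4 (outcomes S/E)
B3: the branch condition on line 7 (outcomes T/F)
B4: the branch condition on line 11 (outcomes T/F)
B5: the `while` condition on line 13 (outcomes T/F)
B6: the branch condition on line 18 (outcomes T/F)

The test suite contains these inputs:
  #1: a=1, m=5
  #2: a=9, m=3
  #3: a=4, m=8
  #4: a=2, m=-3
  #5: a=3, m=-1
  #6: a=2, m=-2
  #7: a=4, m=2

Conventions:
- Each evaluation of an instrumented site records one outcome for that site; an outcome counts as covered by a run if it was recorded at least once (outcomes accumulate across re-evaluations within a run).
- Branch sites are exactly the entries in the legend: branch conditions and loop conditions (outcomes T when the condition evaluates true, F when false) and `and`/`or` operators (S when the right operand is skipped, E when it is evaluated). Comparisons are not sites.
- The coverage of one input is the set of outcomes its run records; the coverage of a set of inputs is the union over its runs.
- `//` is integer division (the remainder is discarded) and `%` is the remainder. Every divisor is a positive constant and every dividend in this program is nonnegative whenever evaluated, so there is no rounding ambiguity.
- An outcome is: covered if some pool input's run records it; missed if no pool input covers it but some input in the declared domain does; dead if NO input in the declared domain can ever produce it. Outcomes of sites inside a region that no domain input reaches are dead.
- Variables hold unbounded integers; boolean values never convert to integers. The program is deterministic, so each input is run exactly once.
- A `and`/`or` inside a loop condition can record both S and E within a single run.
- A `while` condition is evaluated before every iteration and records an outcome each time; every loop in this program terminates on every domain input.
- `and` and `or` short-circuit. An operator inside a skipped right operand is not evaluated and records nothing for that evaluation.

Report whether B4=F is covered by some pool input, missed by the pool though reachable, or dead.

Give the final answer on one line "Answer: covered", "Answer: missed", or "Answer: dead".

no pool input records B4=F
but domain input (a=2, m=3) does record it -> reachable, so missed

Answer: missed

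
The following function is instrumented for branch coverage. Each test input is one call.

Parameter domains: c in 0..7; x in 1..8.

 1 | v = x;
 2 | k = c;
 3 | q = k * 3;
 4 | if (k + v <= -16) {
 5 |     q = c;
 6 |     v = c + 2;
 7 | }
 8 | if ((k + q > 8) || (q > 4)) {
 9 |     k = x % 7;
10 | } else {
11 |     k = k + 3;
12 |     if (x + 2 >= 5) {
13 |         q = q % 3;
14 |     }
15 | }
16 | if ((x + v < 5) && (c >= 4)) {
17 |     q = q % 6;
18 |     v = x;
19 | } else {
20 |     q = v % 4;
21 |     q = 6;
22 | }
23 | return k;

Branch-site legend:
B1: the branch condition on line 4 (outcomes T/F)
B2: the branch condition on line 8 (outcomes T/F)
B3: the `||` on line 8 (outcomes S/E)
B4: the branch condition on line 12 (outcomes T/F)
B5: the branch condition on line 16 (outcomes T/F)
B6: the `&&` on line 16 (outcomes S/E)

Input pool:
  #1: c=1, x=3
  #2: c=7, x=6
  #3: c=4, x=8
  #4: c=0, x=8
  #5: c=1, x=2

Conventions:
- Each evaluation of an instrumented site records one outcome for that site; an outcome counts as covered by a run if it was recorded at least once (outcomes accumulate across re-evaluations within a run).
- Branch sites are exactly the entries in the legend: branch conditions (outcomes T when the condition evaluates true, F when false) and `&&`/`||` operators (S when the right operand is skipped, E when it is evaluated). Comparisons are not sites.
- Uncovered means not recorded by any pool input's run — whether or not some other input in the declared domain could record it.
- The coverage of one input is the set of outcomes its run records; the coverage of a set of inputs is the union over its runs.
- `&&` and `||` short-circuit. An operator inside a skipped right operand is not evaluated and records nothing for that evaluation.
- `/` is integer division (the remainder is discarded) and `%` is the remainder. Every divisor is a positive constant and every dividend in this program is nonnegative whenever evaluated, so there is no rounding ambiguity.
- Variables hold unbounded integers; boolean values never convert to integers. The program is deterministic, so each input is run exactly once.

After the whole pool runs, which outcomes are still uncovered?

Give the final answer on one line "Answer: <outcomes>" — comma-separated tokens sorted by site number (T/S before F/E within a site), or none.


#1 (c=1, x=3) -> B1->F, B3->E, B2->F, B4->T, B6->S, B5->F; covered: B1=F, B2=F, B3=E, B4=T, B5=F, B6=S
#2 (c=7, x=6) -> B1->F, B3->S, B2->T, B6->S, B5->F; covered: B1=F, B2=T, B3=S, B5=F, B6=S
#3 (c=4, x=8) -> B1->F, B3->S, B2->T, B6->S, B5->F; covered: B1=F, B2=T, B3=S, B5=F, B6=S
#4 (c=0, x=8) -> B1->F, B3->E, B2->F, B4->T, B6->S, B5->F; covered: B1=F, B2=F, B3=E, B4=T, B5=F, B6=S
#5 (c=1, x=2) -> B1->F, B3->E, B2->F, B4->F, B6->E, B5->F; covered: B1=F, B2=F, B3=E, B4=F, B5=F, B6=E
union over the pool: B1=F, B2=T, B2=F, B3=S, B3=E, B4=T, B4=F, B5=F, B6=S, B6=E
uncovered (2 of 12): B1=T, B5=T
Answer: B1=T, B5=T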